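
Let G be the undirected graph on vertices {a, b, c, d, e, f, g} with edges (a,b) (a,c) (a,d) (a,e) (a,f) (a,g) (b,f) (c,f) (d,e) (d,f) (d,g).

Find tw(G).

2

A width-2 tree decomposition is:
Bags: B1 = {a, d, g}  B2 = {a, d, e}  B3 = {a, d, f}  B4 = {a, c, f}  B5 = {a, b, f}
Tree: B1–B2, B2–B3, B3–B4, B3–B5
Every bag has size at most 3, so the width is 3 − 1 = 2 and tw(G) ≤ 2. Conversely, {a, d, g} is a clique of size 3, and the vertices of any clique must share a bag in every tree decomposition; so some bag has ≥ 3 vertices and tw(G) ≥ 2. Combining the bounds, tw(G) = 2.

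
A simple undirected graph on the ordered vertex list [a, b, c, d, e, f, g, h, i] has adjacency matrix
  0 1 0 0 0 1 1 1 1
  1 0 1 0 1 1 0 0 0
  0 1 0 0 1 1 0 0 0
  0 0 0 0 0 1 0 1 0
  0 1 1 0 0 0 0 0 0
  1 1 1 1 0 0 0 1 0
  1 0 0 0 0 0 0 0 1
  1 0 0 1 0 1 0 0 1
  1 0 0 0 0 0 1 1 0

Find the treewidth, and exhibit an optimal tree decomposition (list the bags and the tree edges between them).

Treewidth 2.
Bags: B1 = {a, h, i}  B2 = {a, f, h}  B3 = {d, f, h}  B4 = {a, b, f}  B5 = {b, c, f}  B6 = {a, g, i}  B7 = {b, c, e}
Tree: B1–B2, B2–B3, B2–B4, B4–B5, B1–B6, B5–B7

The largest bag has 3 vertices, giving width 2; this decomposition certifies tw(G) ≤ 2. On the other hand G contains the 3-clique {a, g, i}. A clique must lie in a single bag of any decomposition, so no decomposition can have width below 2. Hence tw(G) = 2 exactly.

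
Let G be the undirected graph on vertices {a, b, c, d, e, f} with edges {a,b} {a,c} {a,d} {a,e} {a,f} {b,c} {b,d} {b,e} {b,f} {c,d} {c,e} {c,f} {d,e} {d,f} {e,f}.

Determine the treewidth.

5

A width-5 tree decomposition is:
Bags: B1 = {a, b, c, d, e, f}
Tree: (single bag)
With just one bag of size 6, the width is 6 − 1 = 5, so tw(G) ≤ 5. Conversely, {a, b, c, d, e, f} is a clique of size 6, and the vertices of any clique must share a bag in every tree decomposition; so some bag has ≥ 6 vertices and tw(G) ≥ 5. The upper and lower bounds meet at 5, so that is the treewidth.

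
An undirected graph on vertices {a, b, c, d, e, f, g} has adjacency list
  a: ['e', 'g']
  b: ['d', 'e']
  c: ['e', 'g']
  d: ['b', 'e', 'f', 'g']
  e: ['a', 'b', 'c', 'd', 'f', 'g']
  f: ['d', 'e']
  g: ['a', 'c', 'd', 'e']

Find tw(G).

2

A width-2 tree decomposition is:
Bags: B1 = {b, d, e}  B2 = {d, e, g}  B3 = {d, e, f}  B4 = {c, e, g}  B5 = {a, e, g}
Tree: B1–B2, B2–B3, B2–B4, B2–B5
The largest bag has 3 vertices, giving width 2; this decomposition certifies tw(G) ≤ 2. For the lower bound, the 3 vertices {d, e, g} are pairwise adjacent, and any tree decomposition puts a clique entirely inside one bag — forcing width ≥ 2. Combining the bounds, tw(G) = 2.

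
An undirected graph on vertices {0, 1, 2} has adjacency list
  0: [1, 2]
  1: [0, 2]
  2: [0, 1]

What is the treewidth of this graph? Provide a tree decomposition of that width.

Treewidth 2.
One such decomposition:
Bags: B1 = {0, 1, 2}
Tree: (single bag)

A single bag containing all 3 vertices is trivially a valid decomposition of width 2. Conversely, {0, 1, 2} is a clique of size 3, and the vertices of any clique must share a bag in every tree decomposition; so some bag has ≥ 3 vertices and tw(G) ≥ 2. Combining the bounds, tw(G) = 2.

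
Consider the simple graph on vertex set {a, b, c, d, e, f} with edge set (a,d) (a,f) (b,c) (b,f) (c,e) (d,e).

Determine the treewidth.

2

A width-2 tree decomposition is:
Bags: B1 = {a, d, e}  B2 = {a, e, f}  B3 = {b, e, f}  B4 = {b, c, e}
Tree: B1–B2, B2–B3, B3–B4
The largest bag has 3 vertices, giving width 2; this decomposition certifies tw(G) ≤ 2. For the lower bound, G contains the cycle e–d–a–f–b–c–e, so G is not a forest; only forests have treewidth ≤ 1, hence tw(G) ≥ 2. Combining the bounds, tw(G) = 2.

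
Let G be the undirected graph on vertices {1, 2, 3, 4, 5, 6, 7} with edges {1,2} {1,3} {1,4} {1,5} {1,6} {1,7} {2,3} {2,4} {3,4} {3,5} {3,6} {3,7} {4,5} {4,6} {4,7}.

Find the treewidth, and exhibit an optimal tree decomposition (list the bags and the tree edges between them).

Every bag has size at most 4, so the width is 4 − 1 = 3 and tw(G) ≤ 3. Conversely, {1, 2, 3, 4} is a clique of size 4, and the vertices of any clique must share a bag in every tree decomposition; so some bag has ≥ 4 vertices and tw(G) ≥ 3. Combining the bounds, tw(G) = 3.

Treewidth 3.
One such decomposition:
Bags: B1 = {1, 3, 4, 7}  B2 = {1, 3, 4, 6}  B3 = {1, 3, 4, 5}  B4 = {1, 2, 3, 4}
Tree: B1–B2, B1–B3, B3–B4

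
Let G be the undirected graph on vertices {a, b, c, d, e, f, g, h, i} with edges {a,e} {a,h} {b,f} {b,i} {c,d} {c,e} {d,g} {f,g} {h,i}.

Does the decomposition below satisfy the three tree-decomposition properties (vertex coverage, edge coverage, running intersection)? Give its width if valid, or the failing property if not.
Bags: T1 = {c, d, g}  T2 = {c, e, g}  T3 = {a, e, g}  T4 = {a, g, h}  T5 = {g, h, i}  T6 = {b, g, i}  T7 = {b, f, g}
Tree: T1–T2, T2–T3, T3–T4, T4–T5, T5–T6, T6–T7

Every vertex of G appears in some bag (union = {a, b, c, d, e, f, g, h, i}); every edge is covered by a bag; and for each vertex v the set of bags containing v is connected in the bag tree. The decomposition is therefore valid. The largest bag has 3 vertices, so the width is 2.

Yes; width 2.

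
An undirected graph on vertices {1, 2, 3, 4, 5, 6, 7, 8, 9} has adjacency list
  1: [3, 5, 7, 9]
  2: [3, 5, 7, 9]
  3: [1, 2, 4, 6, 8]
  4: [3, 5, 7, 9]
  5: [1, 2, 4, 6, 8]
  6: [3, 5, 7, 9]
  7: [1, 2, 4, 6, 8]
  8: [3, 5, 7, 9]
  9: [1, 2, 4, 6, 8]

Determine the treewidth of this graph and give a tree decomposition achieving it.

The largest bag has 5 vertices, giving width 4; this decomposition certifies tw(G) ≤ 4. For the lower bound: the 5 vertex sets {5,8}, {6,7}, {3,4}, {9}, {2} are disjoint, each induces a connected subgraph, and every pair is joined by at least one edge of G. Contracting each set to a single vertex therefore yields K_{5} as a minor, and since treewidth is minor-monotone, tw(G) ≥ tw(K_{5}) = 4. Hence tw(G) = 4 exactly.

Treewidth 4.
One optimal decomposition is:
Bags: B1 = {3, 5, 7, 8, 9}  B2 = {3, 5, 6, 7, 9}  B3 = {3, 4, 5, 7, 9}  B4 = {2, 3, 5, 7, 9}  B5 = {1, 3, 5, 7, 9}
Tree: B1–B2, B2–B3, B3–B4, B4–B5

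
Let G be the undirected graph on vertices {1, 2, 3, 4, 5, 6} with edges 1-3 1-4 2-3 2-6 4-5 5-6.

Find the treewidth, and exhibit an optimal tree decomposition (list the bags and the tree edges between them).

Treewidth 2.
One optimal decomposition is:
Bags: B1 = {2, 3, 6}  B2 = {1, 3, 6}  B3 = {1, 4, 6}  B4 = {4, 5, 6}
Tree: B1–B2, B2–B3, B3–B4

Each bag holds 3 vertices, so the decomposition has width 2, which upper-bounds the treewidth. Since 6–2–3–1–4–5–6 is a cycle in G, G is not acyclic. Forests are exactly the graphs of treewidth ≤ 1, so tw(G) ≥ 2. The upper and lower bounds meet at 2, so that is the treewidth.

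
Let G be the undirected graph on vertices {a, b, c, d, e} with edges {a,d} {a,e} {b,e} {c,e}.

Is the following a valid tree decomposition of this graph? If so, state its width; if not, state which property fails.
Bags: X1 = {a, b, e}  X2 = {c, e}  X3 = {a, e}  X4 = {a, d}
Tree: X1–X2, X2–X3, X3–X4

A tree decomposition must satisfy three properties: every vertex lies in some bag; for every edge, both endpoints lie together in some bag; and for every vertex, the bags containing it form a connected subtree. Here bags containing vertex a are not connected in the tree, so the decomposition is invalid.

No — bags containing vertex a are not connected in the tree.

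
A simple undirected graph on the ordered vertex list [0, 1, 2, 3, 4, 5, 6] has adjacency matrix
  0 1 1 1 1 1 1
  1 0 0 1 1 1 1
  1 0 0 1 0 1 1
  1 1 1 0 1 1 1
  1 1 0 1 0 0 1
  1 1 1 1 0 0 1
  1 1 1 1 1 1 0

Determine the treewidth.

A width-4 tree decomposition is:
Bags: B1 = {0, 1, 3, 4, 6}  B2 = {0, 1, 3, 5, 6}  B3 = {0, 2, 3, 5, 6}
Tree: B1–B2, B2–B3
Each bag holds 5 vertices, so the decomposition has width 4, which upper-bounds the treewidth. For the lower bound, the 5 vertices {0, 1, 3, 4, 6} are pairwise adjacent, and any tree decomposition puts a clique entirely inside one bag — forcing width ≥ 4. Combining the bounds, tw(G) = 4.

4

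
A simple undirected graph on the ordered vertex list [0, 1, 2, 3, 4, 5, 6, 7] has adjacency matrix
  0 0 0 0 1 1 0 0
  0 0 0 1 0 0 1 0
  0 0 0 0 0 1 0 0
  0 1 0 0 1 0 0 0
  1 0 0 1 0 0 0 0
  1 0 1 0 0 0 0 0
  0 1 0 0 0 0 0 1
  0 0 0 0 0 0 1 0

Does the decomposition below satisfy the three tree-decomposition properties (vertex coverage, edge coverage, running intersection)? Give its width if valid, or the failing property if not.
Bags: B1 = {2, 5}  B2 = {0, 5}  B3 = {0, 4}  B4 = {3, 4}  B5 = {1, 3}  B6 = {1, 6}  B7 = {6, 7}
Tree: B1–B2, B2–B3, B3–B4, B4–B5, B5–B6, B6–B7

Vertex coverage: the bags together contain {0, 1, 2, 3, 4, 5, 6, 7}, the full vertex set. Edge coverage: each edge of G has both endpoints in at least one bag. Running intersection: for every vertex, the bags containing it form a connected subtree. All three properties hold, so this is a valid tree decomposition of width max|bag| − 1 = 1, and hence tw(G) ≤ 1.

Yes; width 1.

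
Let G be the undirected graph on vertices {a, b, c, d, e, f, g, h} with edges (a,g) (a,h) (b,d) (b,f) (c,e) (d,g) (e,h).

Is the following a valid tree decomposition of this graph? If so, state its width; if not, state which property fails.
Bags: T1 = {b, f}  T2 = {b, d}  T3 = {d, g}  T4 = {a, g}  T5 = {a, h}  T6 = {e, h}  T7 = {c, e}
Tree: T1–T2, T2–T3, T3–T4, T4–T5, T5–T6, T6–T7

Yes; width 1.

Vertex coverage: the bags together contain {a, b, c, d, e, f, g, h}, the full vertex set. Edge coverage: each edge of G has both endpoints in at least one bag. Running intersection: for every vertex, the bags containing it form a connected subtree. All three properties hold, so this is a valid tree decomposition of width max|bag| − 1 = 1, and hence tw(G) ≤ 1.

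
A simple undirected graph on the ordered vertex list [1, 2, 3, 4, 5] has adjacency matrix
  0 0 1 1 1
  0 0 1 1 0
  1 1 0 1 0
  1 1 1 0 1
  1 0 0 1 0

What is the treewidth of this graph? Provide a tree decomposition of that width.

Each bag holds 3 vertices, so the decomposition has width 2, which upper-bounds the treewidth. For the lower bound, the 3 vertices {1, 3, 4} are pairwise adjacent, and any tree decomposition puts a clique entirely inside one bag — forcing width ≥ 2. The upper and lower bounds meet at 2, so that is the treewidth.

Treewidth 2.
One such decomposition:
Bags: B1 = {2, 3, 4}  B2 = {1, 3, 4}  B3 = {1, 4, 5}
Tree: B1–B2, B2–B3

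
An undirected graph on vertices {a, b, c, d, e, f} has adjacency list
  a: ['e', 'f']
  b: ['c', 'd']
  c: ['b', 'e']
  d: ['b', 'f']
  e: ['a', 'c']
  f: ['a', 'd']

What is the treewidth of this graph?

2

A width-2 tree decomposition is:
Bags: B1 = {a, e, f}  B2 = {c, e, f}  B3 = {b, c, f}  B4 = {b, d, f}
Tree: B1–B2, B2–B3, B3–B4
Every bag has size at most 3, so the width is 3 − 1 = 2 and tw(G) ≤ 2. Since f–a–e–c–b–d–f is a cycle in G, G is not acyclic. Forests are exactly the graphs of treewidth ≤ 1, so tw(G) ≥ 2. Combining the bounds, tw(G) = 2.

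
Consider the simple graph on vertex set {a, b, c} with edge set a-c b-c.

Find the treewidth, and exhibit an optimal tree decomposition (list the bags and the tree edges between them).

Every bag has size at most 2, so the width is 2 − 1 = 1 and tw(G) ≤ 1. Since G has at least one edge (e.g. c–a), it is not an edgeless graph, so tw(G) ≥ 1. Combining the bounds, tw(G) = 1.

Treewidth 1.
One such decomposition:
Bags: B1 = {a, c}  B2 = {b, c}
Tree: B1–B2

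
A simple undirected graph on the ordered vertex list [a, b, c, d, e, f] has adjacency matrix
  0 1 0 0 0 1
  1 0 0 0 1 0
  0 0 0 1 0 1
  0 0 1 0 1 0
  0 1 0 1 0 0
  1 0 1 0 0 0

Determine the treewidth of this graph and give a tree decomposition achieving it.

Treewidth 2.
Bags: B1 = {c, d, e}  B2 = {c, e, f}  B3 = {a, e, f}  B4 = {a, b, e}
Tree: B1–B2, B2–B3, B3–B4

Every bag has size at most 3, so the width is 3 − 1 = 2 and tw(G) ≤ 2. Since e–d–c–f–a–b–e is a cycle in G, G is not acyclic. Forests are exactly the graphs of treewidth ≤ 1, so tw(G) ≥ 2. Therefore the treewidth is 2.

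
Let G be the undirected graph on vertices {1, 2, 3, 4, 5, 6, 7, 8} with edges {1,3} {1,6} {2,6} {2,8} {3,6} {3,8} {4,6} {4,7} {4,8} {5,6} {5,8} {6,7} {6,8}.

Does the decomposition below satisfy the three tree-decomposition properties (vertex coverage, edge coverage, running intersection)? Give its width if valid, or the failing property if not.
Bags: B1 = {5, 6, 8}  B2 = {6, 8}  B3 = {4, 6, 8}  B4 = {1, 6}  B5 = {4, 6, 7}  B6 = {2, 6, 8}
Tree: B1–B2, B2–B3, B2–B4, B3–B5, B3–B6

A tree decomposition must satisfy three properties: every vertex lies in some bag; for every edge, both endpoints lie together in some bag; and for every vertex, the bags containing it form a connected subtree. Here vertex 3 appears in no bag, so the decomposition is invalid.

No — vertex 3 appears in no bag.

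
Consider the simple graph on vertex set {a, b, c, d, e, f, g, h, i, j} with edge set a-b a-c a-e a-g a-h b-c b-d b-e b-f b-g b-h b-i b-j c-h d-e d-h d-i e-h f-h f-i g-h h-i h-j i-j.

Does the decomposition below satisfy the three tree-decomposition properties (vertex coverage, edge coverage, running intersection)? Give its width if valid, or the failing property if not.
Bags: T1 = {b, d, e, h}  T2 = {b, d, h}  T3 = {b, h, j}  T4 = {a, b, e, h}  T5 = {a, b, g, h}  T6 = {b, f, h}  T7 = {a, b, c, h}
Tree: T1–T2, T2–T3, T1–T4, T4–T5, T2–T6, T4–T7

A tree decomposition must satisfy three properties: every vertex lies in some bag; for every edge, both endpoints lie together in some bag; and for every vertex, the bags containing it form a connected subtree. Here vertex i appears in no bag, so the decomposition is invalid.

No — vertex i appears in no bag.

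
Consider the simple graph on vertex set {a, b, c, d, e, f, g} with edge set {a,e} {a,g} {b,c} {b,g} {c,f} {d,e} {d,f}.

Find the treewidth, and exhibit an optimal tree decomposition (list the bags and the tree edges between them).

Treewidth 2.
One such decomposition:
Bags: B1 = {c, d, f}  B2 = {c, d, e}  B3 = {a, c, e}  B4 = {a, c, g}  B5 = {b, c, g}
Tree: B1–B2, B2–B3, B3–B4, B4–B5

Every bag has size at most 3, so the width is 3 − 1 = 2 and tw(G) ≤ 2. For the lower bound, G contains the cycle c–f–d–e–a–g–b–c, so G is not a forest; only forests have treewidth ≤ 1, hence tw(G) ≥ 2. The upper and lower bounds meet at 2, so that is the treewidth.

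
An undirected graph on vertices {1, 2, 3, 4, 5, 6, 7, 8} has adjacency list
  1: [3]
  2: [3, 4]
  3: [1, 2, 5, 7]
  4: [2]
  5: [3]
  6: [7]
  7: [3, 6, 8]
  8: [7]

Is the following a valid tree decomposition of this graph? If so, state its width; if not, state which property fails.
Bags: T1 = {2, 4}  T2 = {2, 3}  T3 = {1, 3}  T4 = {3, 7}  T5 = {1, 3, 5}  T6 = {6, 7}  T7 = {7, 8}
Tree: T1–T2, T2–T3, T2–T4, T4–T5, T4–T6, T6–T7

No — bags containing vertex 1 are not connected in the tree.

A tree decomposition must satisfy three properties: every vertex lies in some bag; for every edge, both endpoints lie together in some bag; and for every vertex, the bags containing it form a connected subtree. Here bags containing vertex 1 are not connected in the tree, so the decomposition is invalid.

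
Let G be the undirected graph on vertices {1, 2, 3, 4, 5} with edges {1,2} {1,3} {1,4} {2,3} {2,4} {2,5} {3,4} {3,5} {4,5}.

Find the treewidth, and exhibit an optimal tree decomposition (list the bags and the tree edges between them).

Every bag has size at most 4, so the width is 4 − 1 = 3 and tw(G) ≤ 3. Conversely, {1, 2, 3, 4} is a clique of size 4, and the vertices of any clique must share a bag in every tree decomposition; so some bag has ≥ 4 vertices and tw(G) ≥ 3. The upper and lower bounds meet at 3, so that is the treewidth.

Treewidth 3.
One optimal decomposition is:
Bags: B1 = {1, 2, 3, 4}  B2 = {2, 3, 4, 5}
Tree: B1–B2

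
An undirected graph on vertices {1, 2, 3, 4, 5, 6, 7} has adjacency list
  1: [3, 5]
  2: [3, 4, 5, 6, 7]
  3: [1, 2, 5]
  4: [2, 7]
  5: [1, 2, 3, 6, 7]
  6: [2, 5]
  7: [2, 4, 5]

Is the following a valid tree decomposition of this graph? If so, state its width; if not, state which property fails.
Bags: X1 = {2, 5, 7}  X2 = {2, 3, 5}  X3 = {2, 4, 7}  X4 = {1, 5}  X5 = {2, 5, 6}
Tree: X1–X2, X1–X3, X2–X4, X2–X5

No — edge (3,1) lies in no bag.

A tree decomposition must satisfy three properties: every vertex lies in some bag; for every edge, both endpoints lie together in some bag; and for every vertex, the bags containing it form a connected subtree. Here edge (3,1) lies in no bag, so the decomposition is invalid.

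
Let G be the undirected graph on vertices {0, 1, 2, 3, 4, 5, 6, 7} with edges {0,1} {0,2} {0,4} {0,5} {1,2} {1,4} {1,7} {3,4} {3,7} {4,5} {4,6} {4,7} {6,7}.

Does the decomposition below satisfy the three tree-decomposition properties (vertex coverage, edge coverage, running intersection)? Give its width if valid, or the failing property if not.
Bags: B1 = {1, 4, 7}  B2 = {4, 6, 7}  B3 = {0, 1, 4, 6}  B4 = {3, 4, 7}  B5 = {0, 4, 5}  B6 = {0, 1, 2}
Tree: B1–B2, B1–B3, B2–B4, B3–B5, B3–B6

No — bags containing vertex 6 are not connected in the tree.

A tree decomposition must satisfy three properties: every vertex lies in some bag; for every edge, both endpoints lie together in some bag; and for every vertex, the bags containing it form a connected subtree. Here bags containing vertex 6 are not connected in the tree, so the decomposition is invalid.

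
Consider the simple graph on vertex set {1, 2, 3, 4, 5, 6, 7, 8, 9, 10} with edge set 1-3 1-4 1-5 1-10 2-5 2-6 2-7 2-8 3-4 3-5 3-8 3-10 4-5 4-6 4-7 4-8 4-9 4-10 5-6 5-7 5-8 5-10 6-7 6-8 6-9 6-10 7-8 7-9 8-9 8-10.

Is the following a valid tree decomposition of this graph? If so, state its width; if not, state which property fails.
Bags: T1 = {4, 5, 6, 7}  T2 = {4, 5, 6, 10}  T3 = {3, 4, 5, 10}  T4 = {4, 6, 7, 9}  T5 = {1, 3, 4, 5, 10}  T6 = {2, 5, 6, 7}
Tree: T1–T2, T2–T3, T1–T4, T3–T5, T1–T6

A tree decomposition must satisfy three properties: every vertex lies in some bag; for every edge, both endpoints lie together in some bag; and for every vertex, the bags containing it form a connected subtree. Here vertex 8 appears in no bag, so the decomposition is invalid.

No — vertex 8 appears in no bag.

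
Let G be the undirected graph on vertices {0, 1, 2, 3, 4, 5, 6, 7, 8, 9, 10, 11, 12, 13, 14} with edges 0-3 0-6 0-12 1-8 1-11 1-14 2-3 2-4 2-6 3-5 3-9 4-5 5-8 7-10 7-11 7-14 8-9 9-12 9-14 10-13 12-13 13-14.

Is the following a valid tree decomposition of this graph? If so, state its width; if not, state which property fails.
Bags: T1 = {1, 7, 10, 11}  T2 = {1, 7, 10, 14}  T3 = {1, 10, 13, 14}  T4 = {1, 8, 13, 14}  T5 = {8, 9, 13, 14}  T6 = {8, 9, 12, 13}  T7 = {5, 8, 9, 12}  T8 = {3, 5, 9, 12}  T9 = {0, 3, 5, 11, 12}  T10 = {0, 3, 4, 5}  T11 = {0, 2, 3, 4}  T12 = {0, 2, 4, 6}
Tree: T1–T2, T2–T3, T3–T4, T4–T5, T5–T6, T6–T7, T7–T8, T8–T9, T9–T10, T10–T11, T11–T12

No — bags containing vertex 11 are not connected in the tree.

A tree decomposition must satisfy three properties: every vertex lies in some bag; for every edge, both endpoints lie together in some bag; and for every vertex, the bags containing it form a connected subtree. Here bags containing vertex 11 are not connected in the tree, so the decomposition is invalid.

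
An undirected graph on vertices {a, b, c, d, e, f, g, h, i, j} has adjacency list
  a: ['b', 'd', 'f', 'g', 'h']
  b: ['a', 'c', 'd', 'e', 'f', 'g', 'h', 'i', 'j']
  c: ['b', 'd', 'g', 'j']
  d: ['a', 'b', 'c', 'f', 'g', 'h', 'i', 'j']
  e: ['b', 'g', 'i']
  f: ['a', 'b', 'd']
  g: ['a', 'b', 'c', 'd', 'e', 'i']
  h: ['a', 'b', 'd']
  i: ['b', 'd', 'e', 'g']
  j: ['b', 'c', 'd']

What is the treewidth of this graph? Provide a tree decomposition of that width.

Each bag holds 4 vertices, so the decomposition has width 3, which upper-bounds the treewidth. For the lower bound, the 4 vertices {b, c, d, g} are pairwise adjacent, and any tree decomposition puts a clique entirely inside one bag — forcing width ≥ 3. The upper and lower bounds meet at 3, so that is the treewidth.

Treewidth 3.
One optimal decomposition is:
Bags: B1 = {b, c, d, g}  B2 = {a, b, d, g}  B3 = {a, b, d, f}  B4 = {b, c, d, j}  B5 = {a, b, d, h}  B6 = {b, d, g, i}  B7 = {b, e, g, i}
Tree: B1–B2, B2–B3, B1–B4, B3–B5, B2–B6, B6–B7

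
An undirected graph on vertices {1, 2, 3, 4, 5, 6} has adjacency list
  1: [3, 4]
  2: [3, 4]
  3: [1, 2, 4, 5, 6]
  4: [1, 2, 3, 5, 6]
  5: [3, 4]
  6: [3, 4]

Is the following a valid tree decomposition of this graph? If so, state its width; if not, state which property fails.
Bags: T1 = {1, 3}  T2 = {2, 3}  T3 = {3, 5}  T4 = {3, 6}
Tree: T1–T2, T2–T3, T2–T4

No — vertex 4 appears in no bag.

A tree decomposition must satisfy three properties: every vertex lies in some bag; for every edge, both endpoints lie together in some bag; and for every vertex, the bags containing it form a connected subtree. Here vertex 4 appears in no bag, so the decomposition is invalid.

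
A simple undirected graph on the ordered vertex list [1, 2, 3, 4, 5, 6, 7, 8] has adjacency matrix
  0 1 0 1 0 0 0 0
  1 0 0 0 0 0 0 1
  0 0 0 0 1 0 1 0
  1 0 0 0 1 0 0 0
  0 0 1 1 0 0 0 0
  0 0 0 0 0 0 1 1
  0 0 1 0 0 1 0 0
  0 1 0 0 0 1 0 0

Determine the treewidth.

2

A width-2 tree decomposition is:
Bags: B1 = {3, 5, 7}  B2 = {5, 6, 7}  B3 = {5, 6, 8}  B4 = {2, 5, 8}  B5 = {1, 2, 5}  B6 = {1, 4, 5}
Tree: B1–B2, B2–B3, B3–B4, B4–B5, B5–B6
The largest bag has 3 vertices, giving width 2; this decomposition certifies tw(G) ≤ 2. Since 5–3–7–6–8–2–1–4–5 is a cycle in G, G is not acyclic. Forests are exactly the graphs of treewidth ≤ 1, so tw(G) ≥ 2. Combining the bounds, tw(G) = 2.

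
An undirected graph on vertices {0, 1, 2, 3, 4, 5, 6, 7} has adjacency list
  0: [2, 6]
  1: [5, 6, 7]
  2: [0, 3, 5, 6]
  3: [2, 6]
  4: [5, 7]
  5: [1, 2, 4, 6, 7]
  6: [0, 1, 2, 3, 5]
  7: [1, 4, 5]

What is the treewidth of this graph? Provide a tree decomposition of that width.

Treewidth 2.
Bags: B1 = {2, 5, 6}  B2 = {0, 2, 6}  B3 = {1, 5, 6}  B4 = {1, 5, 7}  B5 = {2, 3, 6}  B6 = {4, 5, 7}
Tree: B1–B2, B1–B3, B3–B4, B2–B5, B4–B6

Each bag holds 3 vertices, so the decomposition has width 2, which upper-bounds the treewidth. On the other hand G contains the 3-clique {0, 2, 6}. A clique must lie in a single bag of any decomposition, so no decomposition can have width below 2. Combining the bounds, tw(G) = 2.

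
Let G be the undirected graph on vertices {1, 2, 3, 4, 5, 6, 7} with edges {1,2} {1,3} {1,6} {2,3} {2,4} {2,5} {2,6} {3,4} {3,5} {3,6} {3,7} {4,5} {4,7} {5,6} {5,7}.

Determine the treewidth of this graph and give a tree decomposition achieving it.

Each bag holds 4 vertices, so the decomposition has width 3, which upper-bounds the treewidth. For the lower bound, the 4 vertices {1, 2, 3, 6} are pairwise adjacent, and any tree decomposition puts a clique entirely inside one bag — forcing width ≥ 3. Combining the bounds, tw(G) = 3.

Treewidth 3.
Bags: B1 = {1, 2, 3, 6}  B2 = {2, 3, 5, 6}  B3 = {2, 3, 4, 5}  B4 = {3, 4, 5, 7}
Tree: B1–B2, B2–B3, B3–B4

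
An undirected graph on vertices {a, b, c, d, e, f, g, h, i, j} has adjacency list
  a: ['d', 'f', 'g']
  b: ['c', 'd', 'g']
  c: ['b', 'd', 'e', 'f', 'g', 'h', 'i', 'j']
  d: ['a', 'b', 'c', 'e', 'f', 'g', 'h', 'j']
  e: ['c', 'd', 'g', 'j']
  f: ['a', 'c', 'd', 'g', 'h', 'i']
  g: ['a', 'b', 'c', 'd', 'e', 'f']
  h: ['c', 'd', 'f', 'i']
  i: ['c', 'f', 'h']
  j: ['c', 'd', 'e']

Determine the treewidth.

3

A width-3 tree decomposition is:
Bags: B1 = {c, d, f, h}  B2 = {c, d, f, g}  B3 = {a, d, f, g}  B4 = {c, d, e, g}  B5 = {c, f, h, i}  B6 = {b, c, d, g}  B7 = {c, d, e, j}
Tree: B1–B2, B2–B3, B2–B4, B1–B5, B2–B6, B4–B7
Every bag has size at most 4, so the width is 4 − 1 = 3 and tw(G) ≤ 3. For the lower bound, the 4 vertices {c, d, e, g} are pairwise adjacent, and any tree decomposition puts a clique entirely inside one bag — forcing width ≥ 3. Hence tw(G) = 3 exactly.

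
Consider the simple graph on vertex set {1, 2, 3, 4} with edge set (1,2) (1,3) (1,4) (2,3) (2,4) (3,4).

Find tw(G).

3

A width-3 tree decomposition is:
Bags: B1 = {1, 2, 3, 4}
Tree: (single bag)
With just one bag of size 4, the width is 4 − 1 = 3, so tw(G) ≤ 3. Conversely, {1, 2, 3, 4} is a clique of size 4, and the vertices of any clique must share a bag in every tree decomposition; so some bag has ≥ 4 vertices and tw(G) ≥ 3. Therefore the treewidth is 3.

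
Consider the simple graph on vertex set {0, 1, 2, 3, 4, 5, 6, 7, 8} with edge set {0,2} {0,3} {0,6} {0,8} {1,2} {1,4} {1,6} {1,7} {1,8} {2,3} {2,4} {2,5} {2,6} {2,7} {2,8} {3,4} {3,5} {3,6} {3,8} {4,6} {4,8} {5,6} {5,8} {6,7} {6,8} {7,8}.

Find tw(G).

4

A width-4 tree decomposition is:
Bags: B1 = {2, 3, 4, 6, 8}  B2 = {1, 2, 4, 6, 8}  B3 = {0, 2, 3, 6, 8}  B4 = {1, 2, 6, 7, 8}  B5 = {2, 3, 5, 6, 8}
Tree: B1–B2, B1–B3, B2–B4, B1–B5
The largest bag has 5 vertices, giving width 4; this decomposition certifies tw(G) ≤ 4. Conversely, {1, 2, 4, 6, 8} is a clique of size 5, and the vertices of any clique must share a bag in every tree decomposition; so some bag has ≥ 5 vertices and tw(G) ≥ 4. Therefore the treewidth is 4.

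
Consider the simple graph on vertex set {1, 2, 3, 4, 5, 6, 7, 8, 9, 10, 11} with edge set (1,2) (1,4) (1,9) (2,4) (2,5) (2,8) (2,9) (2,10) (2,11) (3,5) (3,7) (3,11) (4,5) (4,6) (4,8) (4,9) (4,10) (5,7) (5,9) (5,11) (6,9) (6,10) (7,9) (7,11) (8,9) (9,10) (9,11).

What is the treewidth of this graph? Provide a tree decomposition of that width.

Treewidth 3.
Bags: B1 = {2, 4, 9, 10}  B2 = {2, 4, 5, 9}  B3 = {2, 5, 9, 11}  B4 = {4, 6, 9, 10}  B5 = {2, 4, 8, 9}  B6 = {5, 7, 9, 11}  B7 = {3, 5, 7, 11}  B8 = {1, 2, 4, 9}
Tree: B1–B2, B2–B3, B1–B4, B1–B5, B3–B6, B6–B7, B5–B8

Each bag holds 4 vertices, so the decomposition has width 3, which upper-bounds the treewidth. Conversely, {2, 5, 9, 11} is a clique of size 4, and the vertices of any clique must share a bag in every tree decomposition; so some bag has ≥ 4 vertices and tw(G) ≥ 3. The upper and lower bounds meet at 3, so that is the treewidth.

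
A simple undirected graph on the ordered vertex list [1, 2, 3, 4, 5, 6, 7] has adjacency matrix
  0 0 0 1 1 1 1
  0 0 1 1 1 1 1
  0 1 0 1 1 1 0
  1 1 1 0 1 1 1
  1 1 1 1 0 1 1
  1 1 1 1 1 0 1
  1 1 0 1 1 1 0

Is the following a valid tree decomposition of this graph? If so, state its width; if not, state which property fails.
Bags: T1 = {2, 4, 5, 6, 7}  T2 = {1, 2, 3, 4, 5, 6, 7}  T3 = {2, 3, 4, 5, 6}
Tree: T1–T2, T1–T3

No — bags containing vertex 3 are not connected in the tree.

A tree decomposition must satisfy three properties: every vertex lies in some bag; for every edge, both endpoints lie together in some bag; and for every vertex, the bags containing it form a connected subtree. Here bags containing vertex 3 are not connected in the tree, so the decomposition is invalid.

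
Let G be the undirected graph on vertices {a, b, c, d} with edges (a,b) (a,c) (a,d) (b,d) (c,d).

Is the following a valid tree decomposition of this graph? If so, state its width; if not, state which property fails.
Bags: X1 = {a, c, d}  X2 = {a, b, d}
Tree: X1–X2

Checking the three conditions: (i) the bags cover all of {a, b, c, d}; (ii) for each edge, some bag contains both endpoints; (iii) the bags containing any fixed vertex form a subtree. All hold, so the decomposition is valid with width 3 − 1 = 2.

Yes; width 2.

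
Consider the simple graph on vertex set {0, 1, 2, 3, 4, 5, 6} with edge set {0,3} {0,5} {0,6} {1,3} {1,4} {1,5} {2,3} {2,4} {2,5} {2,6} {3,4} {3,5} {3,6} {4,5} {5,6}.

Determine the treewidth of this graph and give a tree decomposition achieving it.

Each bag holds 4 vertices, so the decomposition has width 3, which upper-bounds the treewidth. On the other hand G contains the 4-clique {0, 3, 5, 6}. A clique must lie in a single bag of any decomposition, so no decomposition can have width below 3. Combining the bounds, tw(G) = 3.

Treewidth 3.
Bags: B1 = {2, 3, 4, 5}  B2 = {2, 3, 5, 6}  B3 = {0, 3, 5, 6}  B4 = {1, 3, 4, 5}
Tree: B1–B2, B2–B3, B1–B4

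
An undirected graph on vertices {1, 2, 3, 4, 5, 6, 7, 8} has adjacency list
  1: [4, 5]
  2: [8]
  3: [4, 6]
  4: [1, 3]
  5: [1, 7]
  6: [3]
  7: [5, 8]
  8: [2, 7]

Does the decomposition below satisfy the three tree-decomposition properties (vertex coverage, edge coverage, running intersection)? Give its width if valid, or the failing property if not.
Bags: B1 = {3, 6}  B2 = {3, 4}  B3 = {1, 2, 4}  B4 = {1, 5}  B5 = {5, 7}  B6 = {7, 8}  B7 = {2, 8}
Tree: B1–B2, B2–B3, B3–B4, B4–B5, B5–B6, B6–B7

A tree decomposition must satisfy three properties: every vertex lies in some bag; for every edge, both endpoints lie together in some bag; and for every vertex, the bags containing it form a connected subtree. Here bags containing vertex 2 are not connected in the tree, so the decomposition is invalid.

No — bags containing vertex 2 are not connected in the tree.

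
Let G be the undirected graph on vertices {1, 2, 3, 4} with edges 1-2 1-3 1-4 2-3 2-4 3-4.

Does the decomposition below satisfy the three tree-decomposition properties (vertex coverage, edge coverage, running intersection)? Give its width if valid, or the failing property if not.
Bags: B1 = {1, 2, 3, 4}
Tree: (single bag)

Yes; width 3.

Vertex coverage: the bags together contain {1, 2, 3, 4}, the full vertex set. Edge coverage: each edge of G has both endpoints in at least one bag. Running intersection: for every vertex, the bags containing it form a connected subtree. All three properties hold, so this is a valid tree decomposition of width max|bag| − 1 = 3, and hence tw(G) ≤ 3.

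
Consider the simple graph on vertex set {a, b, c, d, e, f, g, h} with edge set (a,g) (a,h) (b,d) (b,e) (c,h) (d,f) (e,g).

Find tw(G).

1

A width-1 tree decomposition is:
Bags: B1 = {c, h}  B2 = {a, h}  B3 = {a, g}  B4 = {e, g}  B5 = {b, e}  B6 = {b, d}  B7 = {d, f}
Tree: B1–B2, B2–B3, B3–B4, B4–B5, B5–B6, B6–B7
The largest bag has 2 vertices, giving width 1; this decomposition certifies tw(G) ≤ 1. Any graph with an edge has treewidth ≥ 1, and G has the edge c–h. The upper and lower bounds meet at 1, so that is the treewidth.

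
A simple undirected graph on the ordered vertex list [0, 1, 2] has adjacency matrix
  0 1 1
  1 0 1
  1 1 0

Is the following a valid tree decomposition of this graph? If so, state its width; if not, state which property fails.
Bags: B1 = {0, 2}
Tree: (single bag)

No — vertex 1 appears in no bag.

A tree decomposition must satisfy three properties: every vertex lies in some bag; for every edge, both endpoints lie together in some bag; and for every vertex, the bags containing it form a connected subtree. Here vertex 1 appears in no bag, so the decomposition is invalid.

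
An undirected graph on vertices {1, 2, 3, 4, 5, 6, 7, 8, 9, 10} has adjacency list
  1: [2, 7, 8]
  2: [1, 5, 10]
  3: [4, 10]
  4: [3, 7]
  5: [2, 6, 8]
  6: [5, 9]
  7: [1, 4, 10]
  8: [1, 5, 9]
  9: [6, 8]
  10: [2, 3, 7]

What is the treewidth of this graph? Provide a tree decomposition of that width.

Every bag has size at most 3, so the width is 3 − 1 = 2 and tw(G) ≤ 2. The edges 4–3–10–7–4 form a cycle, so G is not a tree and its treewidth is at least 2. Therefore the treewidth is 2.

Treewidth 2.
One such decomposition:
Bags: B1 = {3, 4, 7}  B2 = {3, 7, 10}  B3 = {1, 7, 10}  B4 = {1, 2, 10}  B5 = {1, 2, 8}  B6 = {2, 5, 8}  B7 = {5, 8, 9}  B8 = {5, 6, 9}
Tree: B1–B2, B2–B3, B3–B4, B4–B5, B5–B6, B6–B7, B7–B8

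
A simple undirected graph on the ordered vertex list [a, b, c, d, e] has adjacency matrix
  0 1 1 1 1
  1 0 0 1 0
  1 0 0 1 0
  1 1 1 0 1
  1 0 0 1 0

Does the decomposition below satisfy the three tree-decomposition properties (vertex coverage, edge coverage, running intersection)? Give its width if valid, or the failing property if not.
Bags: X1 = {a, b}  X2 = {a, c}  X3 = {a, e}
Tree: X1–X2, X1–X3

No — vertex d appears in no bag.

A tree decomposition must satisfy three properties: every vertex lies in some bag; for every edge, both endpoints lie together in some bag; and for every vertex, the bags containing it form a connected subtree. Here vertex d appears in no bag, so the decomposition is invalid.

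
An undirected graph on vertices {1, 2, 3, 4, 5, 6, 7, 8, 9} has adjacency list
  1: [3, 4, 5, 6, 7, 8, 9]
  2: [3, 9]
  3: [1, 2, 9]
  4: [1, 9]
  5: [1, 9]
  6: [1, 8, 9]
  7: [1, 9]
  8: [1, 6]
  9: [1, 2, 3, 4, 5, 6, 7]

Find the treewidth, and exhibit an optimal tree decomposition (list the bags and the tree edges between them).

The largest bag has 3 vertices, giving width 2; this decomposition certifies tw(G) ≤ 2. Conversely, {1, 6, 8} is a clique of size 3, and the vertices of any clique must share a bag in every tree decomposition; so some bag has ≥ 3 vertices and tw(G) ≥ 2. Hence tw(G) = 2 exactly.

Treewidth 2.
One such decomposition:
Bags: B1 = {1, 3, 9}  B2 = {1, 6, 9}  B3 = {2, 3, 9}  B4 = {1, 4, 9}  B5 = {1, 7, 9}  B6 = {1, 6, 8}  B7 = {1, 5, 9}
Tree: B1–B2, B1–B3, B2–B4, B1–B5, B2–B6, B2–B7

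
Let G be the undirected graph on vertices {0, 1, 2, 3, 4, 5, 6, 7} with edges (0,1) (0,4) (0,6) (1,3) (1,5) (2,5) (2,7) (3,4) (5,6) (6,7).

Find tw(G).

A width-2 tree decomposition is:
Bags: B1 = {2, 5, 7}  B2 = {5, 6, 7}  B3 = {1, 5, 6}  B4 = {0, 1, 6}  B5 = {0, 1, 3}  B6 = {0, 3, 4}
Tree: B1–B2, B2–B3, B3–B4, B4–B5, B5–B6
Each bag holds 3 vertices, so the decomposition has width 2, which upper-bounds the treewidth. Since 2–7–6–5–2 is a cycle in G, G is not acyclic. Forests are exactly the graphs of treewidth ≤ 1, so tw(G) ≥ 2. Therefore the treewidth is 2.

2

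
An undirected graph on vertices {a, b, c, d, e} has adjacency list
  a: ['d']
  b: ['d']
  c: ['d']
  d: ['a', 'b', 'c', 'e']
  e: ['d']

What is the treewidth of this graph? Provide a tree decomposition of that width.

Every bag has size at most 2, so the width is 2 − 1 = 1 and tw(G) ≤ 1. Any graph with an edge has treewidth ≥ 1, and G has the edge d–a. Combining the bounds, tw(G) = 1.

Treewidth 1.
One optimal decomposition is:
Bags: B1 = {a, d}  B2 = {b, d}  B3 = {c, d}  B4 = {d, e}
Tree: B1–B2, B2–B3, B3–B4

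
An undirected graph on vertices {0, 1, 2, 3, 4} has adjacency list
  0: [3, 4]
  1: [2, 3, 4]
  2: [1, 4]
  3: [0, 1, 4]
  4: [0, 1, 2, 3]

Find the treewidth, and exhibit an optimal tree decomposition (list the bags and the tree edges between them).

The largest bag has 3 vertices, giving width 2; this decomposition certifies tw(G) ≤ 2. On the other hand G contains the 3-clique {0, 3, 4}. A clique must lie in a single bag of any decomposition, so no decomposition can have width below 2. The upper and lower bounds meet at 2, so that is the treewidth.

Treewidth 2.
One such decomposition:
Bags: B1 = {1, 2, 4}  B2 = {1, 3, 4}  B3 = {0, 3, 4}
Tree: B1–B2, B2–B3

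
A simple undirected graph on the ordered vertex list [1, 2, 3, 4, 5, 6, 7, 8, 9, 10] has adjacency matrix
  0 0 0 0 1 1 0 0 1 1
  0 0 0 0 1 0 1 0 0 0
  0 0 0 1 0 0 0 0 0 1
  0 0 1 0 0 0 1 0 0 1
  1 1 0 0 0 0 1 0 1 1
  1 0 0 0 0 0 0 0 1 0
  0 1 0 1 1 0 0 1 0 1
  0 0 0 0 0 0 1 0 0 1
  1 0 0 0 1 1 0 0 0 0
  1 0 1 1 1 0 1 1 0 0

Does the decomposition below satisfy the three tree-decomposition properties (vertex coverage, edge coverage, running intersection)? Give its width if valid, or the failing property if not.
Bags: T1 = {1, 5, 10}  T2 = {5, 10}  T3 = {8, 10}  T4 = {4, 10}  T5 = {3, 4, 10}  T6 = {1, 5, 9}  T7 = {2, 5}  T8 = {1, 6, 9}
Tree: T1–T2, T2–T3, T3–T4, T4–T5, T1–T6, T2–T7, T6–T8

No — vertex 7 appears in no bag.

A tree decomposition must satisfy three properties: every vertex lies in some bag; for every edge, both endpoints lie together in some bag; and for every vertex, the bags containing it form a connected subtree. Here vertex 7 appears in no bag, so the decomposition is invalid.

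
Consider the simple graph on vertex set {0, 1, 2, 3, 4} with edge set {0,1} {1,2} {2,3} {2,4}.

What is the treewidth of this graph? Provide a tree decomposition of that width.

Each bag holds 2 vertices, so the decomposition has width 1, which upper-bounds the treewidth. G has an edge, so its treewidth is at least 1. Therefore the treewidth is 1.

Treewidth 1.
One such decomposition:
Bags: B1 = {2, 3}  B2 = {2, 4}  B3 = {1, 2}  B4 = {0, 1}
Tree: B1–B2, B1–B3, B3–B4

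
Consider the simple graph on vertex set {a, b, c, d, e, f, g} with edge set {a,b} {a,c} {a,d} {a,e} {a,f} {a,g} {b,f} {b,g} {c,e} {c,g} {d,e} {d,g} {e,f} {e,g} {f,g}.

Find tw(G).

3

A width-3 tree decomposition is:
Bags: B1 = {a, d, e, g}  B2 = {a, e, f, g}  B3 = {a, b, f, g}  B4 = {a, c, e, g}
Tree: B1–B2, B2–B3, B2–B4
The largest bag has 4 vertices, giving width 3; this decomposition certifies tw(G) ≤ 3. On the other hand G contains the 4-clique {a, d, e, g}. A clique must lie in a single bag of any decomposition, so no decomposition can have width below 3. Hence tw(G) = 3 exactly.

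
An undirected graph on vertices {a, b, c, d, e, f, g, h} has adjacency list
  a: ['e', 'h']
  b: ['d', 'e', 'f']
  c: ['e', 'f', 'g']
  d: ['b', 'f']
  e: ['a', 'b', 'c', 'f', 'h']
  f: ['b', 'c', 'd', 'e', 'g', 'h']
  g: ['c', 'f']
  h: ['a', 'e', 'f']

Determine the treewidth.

A width-2 tree decomposition is:
Bags: B1 = {c, e, f}  B2 = {b, e, f}  B3 = {c, f, g}  B4 = {e, f, h}  B5 = {a, e, h}  B6 = {b, d, f}
Tree: B1–B2, B1–B3, B2–B4, B4–B5, B2–B6
The largest bag has 3 vertices, giving width 2; this decomposition certifies tw(G) ≤ 2. On the other hand G contains the 3-clique {a, e, h}. A clique must lie in a single bag of any decomposition, so no decomposition can have width below 2. Therefore the treewidth is 2.

2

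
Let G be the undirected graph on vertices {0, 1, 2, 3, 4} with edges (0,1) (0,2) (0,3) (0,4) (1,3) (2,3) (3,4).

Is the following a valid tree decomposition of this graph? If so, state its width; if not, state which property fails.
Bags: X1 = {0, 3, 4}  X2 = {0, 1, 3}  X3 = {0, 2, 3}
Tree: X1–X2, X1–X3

Yes; width 2.

Every vertex of G appears in some bag (union = {0, 1, 2, 3, 4}); every edge is covered by a bag; and for each vertex v the set of bags containing v is connected in the bag tree. The decomposition is therefore valid. The largest bag has 3 vertices, so the width is 2.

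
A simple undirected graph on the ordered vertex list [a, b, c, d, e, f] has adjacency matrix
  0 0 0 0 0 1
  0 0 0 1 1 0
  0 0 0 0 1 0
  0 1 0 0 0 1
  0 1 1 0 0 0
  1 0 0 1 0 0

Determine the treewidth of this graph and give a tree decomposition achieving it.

Treewidth 1.
One optimal decomposition is:
Bags: B1 = {a, f}  B2 = {d, f}  B3 = {b, d}  B4 = {b, e}  B5 = {c, e}
Tree: B1–B2, B2–B3, B3–B4, B4–B5

The largest bag has 2 vertices, giving width 1; this decomposition certifies tw(G) ≤ 1. Any graph with an edge has treewidth ≥ 1, and G has the edge a–f. Therefore the treewidth is 1.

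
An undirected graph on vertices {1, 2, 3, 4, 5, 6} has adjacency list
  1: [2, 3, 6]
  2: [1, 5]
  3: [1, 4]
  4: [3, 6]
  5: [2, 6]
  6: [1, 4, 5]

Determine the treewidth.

A width-2 tree decomposition is:
Bags: B1 = {2, 5, 6}  B2 = {1, 2, 6}  B3 = {1, 4, 6}  B4 = {1, 3, 4}
Tree: B1–B2, B2–B3, B3–B4
Every bag has size at most 3, so the width is 3 − 1 = 2 and tw(G) ≤ 2. The edges 5–2–1–6–5 form a cycle, so G is not a tree and its treewidth is at least 2. The upper and lower bounds meet at 2, so that is the treewidth.

2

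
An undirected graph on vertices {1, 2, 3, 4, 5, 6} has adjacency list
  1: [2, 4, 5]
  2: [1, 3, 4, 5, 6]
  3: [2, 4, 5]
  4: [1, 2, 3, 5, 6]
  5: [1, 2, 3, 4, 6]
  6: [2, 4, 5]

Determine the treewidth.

A width-3 tree decomposition is:
Bags: B1 = {1, 2, 4, 5}  B2 = {2, 3, 4, 5}  B3 = {2, 4, 5, 6}
Tree: B1–B2, B2–B3
Every bag has size at most 4, so the width is 4 − 1 = 3 and tw(G) ≤ 3. On the other hand G contains the 4-clique {1, 2, 4, 5}. A clique must lie in a single bag of any decomposition, so no decomposition can have width below 3. The upper and lower bounds meet at 3, so that is the treewidth.

3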